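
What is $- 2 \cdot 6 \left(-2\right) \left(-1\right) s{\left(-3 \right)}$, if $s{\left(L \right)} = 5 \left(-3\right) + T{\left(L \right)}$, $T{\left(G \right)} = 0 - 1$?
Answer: $384$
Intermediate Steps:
$T{\left(G \right)} = -1$ ($T{\left(G \right)} = 0 - 1 = -1$)
$s{\left(L \right)} = -16$ ($s{\left(L \right)} = 5 \left(-3\right) - 1 = -15 - 1 = -16$)
$- 2 \cdot 6 \left(-2\right) \left(-1\right) s{\left(-3 \right)} = - 2 \cdot 6 \left(-2\right) \left(-1\right) \left(-16\right) = - 2 \left(\left(-12\right) \left(-1\right)\right) \left(-16\right) = \left(-2\right) 12 \left(-16\right) = \left(-24\right) \left(-16\right) = 384$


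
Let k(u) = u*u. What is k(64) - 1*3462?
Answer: 634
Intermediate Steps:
k(u) = u**2
k(64) - 1*3462 = 64**2 - 1*3462 = 4096 - 3462 = 634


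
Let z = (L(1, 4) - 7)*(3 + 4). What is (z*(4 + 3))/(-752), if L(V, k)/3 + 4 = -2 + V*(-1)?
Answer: 343/188 ≈ 1.8245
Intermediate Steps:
L(V, k) = -18 - 3*V (L(V, k) = -12 + 3*(-2 + V*(-1)) = -12 + 3*(-2 - V) = -12 + (-6 - 3*V) = -18 - 3*V)
z = -196 (z = ((-18 - 3*1) - 7)*(3 + 4) = ((-18 - 3) - 7)*7 = (-21 - 7)*7 = -28*7 = -196)
(z*(4 + 3))/(-752) = -196*(4 + 3)/(-752) = -196*7*(-1/752) = -1372*(-1/752) = 343/188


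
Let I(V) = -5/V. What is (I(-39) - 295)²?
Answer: 132250000/1521 ≈ 86949.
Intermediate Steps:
(I(-39) - 295)² = (-5/(-39) - 295)² = (-5*(-1/39) - 295)² = (5/39 - 295)² = (-11500/39)² = 132250000/1521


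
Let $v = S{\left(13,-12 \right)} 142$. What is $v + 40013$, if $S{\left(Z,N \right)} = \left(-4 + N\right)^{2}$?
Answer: $76365$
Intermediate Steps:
$v = 36352$ ($v = \left(-4 - 12\right)^{2} \cdot 142 = \left(-16\right)^{2} \cdot 142 = 256 \cdot 142 = 36352$)
$v + 40013 = 36352 + 40013 = 76365$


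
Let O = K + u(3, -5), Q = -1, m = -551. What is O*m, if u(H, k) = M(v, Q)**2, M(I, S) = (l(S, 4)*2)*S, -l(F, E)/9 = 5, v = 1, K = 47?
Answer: -4488997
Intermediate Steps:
l(F, E) = -45 (l(F, E) = -9*5 = -45)
M(I, S) = -90*S (M(I, S) = (-45*2)*S = -90*S)
u(H, k) = 8100 (u(H, k) = (-90*(-1))**2 = 90**2 = 8100)
O = 8147 (O = 47 + 8100 = 8147)
O*m = 8147*(-551) = -4488997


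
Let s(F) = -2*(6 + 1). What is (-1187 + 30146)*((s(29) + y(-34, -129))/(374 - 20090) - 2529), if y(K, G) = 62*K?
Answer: -240647562113/3286 ≈ -7.3234e+7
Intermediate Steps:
s(F) = -14 (s(F) = -2*7 = -14)
(-1187 + 30146)*((s(29) + y(-34, -129))/(374 - 20090) - 2529) = (-1187 + 30146)*((-14 + 62*(-34))/(374 - 20090) - 2529) = 28959*((-14 - 2108)/(-19716) - 2529) = 28959*(-2122*(-1/19716) - 2529) = 28959*(1061/9858 - 2529) = 28959*(-24929821/9858) = -240647562113/3286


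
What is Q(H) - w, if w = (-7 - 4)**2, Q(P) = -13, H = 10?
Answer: -134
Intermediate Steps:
w = 121 (w = (-11)**2 = 121)
Q(H) - w = -13 - 1*121 = -13 - 121 = -134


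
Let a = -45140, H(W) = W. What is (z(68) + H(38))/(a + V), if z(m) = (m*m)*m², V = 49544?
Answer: 3563569/734 ≈ 4855.0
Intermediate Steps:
z(m) = m⁴ (z(m) = m²*m² = m⁴)
(z(68) + H(38))/(a + V) = (68⁴ + 38)/(-45140 + 49544) = (21381376 + 38)/4404 = 21381414*(1/4404) = 3563569/734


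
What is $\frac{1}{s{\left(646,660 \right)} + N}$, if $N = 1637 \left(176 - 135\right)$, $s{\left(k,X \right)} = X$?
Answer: $\frac{1}{67777} \approx 1.4754 \cdot 10^{-5}$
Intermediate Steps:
$N = 67117$ ($N = 1637 \left(176 - 135\right) = 1637 \cdot 41 = 67117$)
$\frac{1}{s{\left(646,660 \right)} + N} = \frac{1}{660 + 67117} = \frac{1}{67777}$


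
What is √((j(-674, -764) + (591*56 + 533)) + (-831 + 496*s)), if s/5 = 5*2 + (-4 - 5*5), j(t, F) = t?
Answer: 2*I*√3749 ≈ 122.46*I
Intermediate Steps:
s = -95 (s = 5*(5*2 + (-4 - 5*5)) = 5*(10 + (-4 - 25)) = 5*(10 - 29) = 5*(-19) = -95)
√((j(-674, -764) + (591*56 + 533)) + (-831 + 496*s)) = √((-674 + (591*56 + 533)) + (-831 + 496*(-95))) = √((-674 + (33096 + 533)) + (-831 - 47120)) = √((-674 + 33629) - 47951) = √(32955 - 47951) = √(-14996) = 2*I*√3749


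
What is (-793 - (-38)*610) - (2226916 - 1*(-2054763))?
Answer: -4259292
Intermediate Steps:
(-793 - (-38)*610) - (2226916 - 1*(-2054763)) = (-793 - 38*(-610)) - (2226916 + 2054763) = (-793 + 23180) - 1*4281679 = 22387 - 4281679 = -4259292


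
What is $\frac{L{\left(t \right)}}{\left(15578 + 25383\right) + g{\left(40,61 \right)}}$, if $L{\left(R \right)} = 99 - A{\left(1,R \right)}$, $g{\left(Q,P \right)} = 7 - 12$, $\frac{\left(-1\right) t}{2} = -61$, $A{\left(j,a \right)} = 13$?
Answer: $\frac{43}{20478} \approx 0.0020998$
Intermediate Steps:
$t = 122$ ($t = \left(-2\right) \left(-61\right) = 122$)
$g{\left(Q,P \right)} = -5$ ($g{\left(Q,P \right)} = 7 - 12 = -5$)
$L{\left(R \right)} = 86$ ($L{\left(R \right)} = 99 - 13 = 86$)
$\frac{L{\left(t \right)}}{\left(15578 + 25383\right) + g{\left(40,61 \right)}} = \frac{86}{\left(15578 + 25383\right) - 5} = \frac{86}{40961 - 5} = \frac{86}{40956} = 86 \cdot \frac{1}{40956} = \frac{43}{20478}$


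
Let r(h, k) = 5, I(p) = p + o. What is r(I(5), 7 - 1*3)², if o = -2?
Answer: 25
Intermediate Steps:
I(p) = -2 + p (I(p) = p - 2 = -2 + p)
r(I(5), 7 - 1*3)² = 5² = 25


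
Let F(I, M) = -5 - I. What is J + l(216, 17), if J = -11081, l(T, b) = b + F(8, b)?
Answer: -11077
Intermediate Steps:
l(T, b) = -13 + b (l(T, b) = b + (-5 - 1*8) = b + (-5 - 8) = b - 13 = -13 + b)
J + l(216, 17) = -11081 + (-13 + 17) = -11081 + 4 = -11077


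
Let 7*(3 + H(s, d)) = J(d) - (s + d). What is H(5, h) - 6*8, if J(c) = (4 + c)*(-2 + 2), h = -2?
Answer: -360/7 ≈ -51.429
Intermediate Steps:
J(c) = 0 (J(c) = (4 + c)*0 = 0)
H(s, d) = -3 - d/7 - s/7 (H(s, d) = -3 + (0 - (s + d))/7 = -3 + (0 - (d + s))/7 = -3 + (0 + (-d - s))/7 = -3 + (-d - s)/7 = -3 + (-d/7 - s/7) = -3 - d/7 - s/7)
H(5, h) - 6*8 = (-3 - ⅐*(-2) - ⅐*5) - 6*8 = (-3 + 2/7 - 5/7) - 48 = -24/7 - 48 = -360/7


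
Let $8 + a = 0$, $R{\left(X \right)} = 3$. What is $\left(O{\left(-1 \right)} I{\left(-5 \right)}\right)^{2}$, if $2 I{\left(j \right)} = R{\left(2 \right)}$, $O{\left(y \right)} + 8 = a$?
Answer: $576$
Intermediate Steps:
$a = -8$ ($a = -8 + 0 = -8$)
$O{\left(y \right)} = -16$ ($O{\left(y \right)} = -8 - 8 = -16$)
$I{\left(j \right)} = \frac{3}{2}$ ($I{\left(j \right)} = \frac{1}{2} \cdot 3 = \frac{3}{2}$)
$\left(O{\left(-1 \right)} I{\left(-5 \right)}\right)^{2} = \left(\left(-16\right) \frac{3}{2}\right)^{2} = \left(-24\right)^{2} = 576$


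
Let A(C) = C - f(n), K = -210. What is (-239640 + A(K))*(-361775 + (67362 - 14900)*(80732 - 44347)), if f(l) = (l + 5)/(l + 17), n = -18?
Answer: -457770882670985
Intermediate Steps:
f(l) = (5 + l)/(17 + l)
A(C) = -13 + C (A(C) = C - (5 - 18)/(17 - 18) = C - (-13)/(-1) = C - (-1)*(-13) = C - 1*13 = C - 13 = -13 + C)
(-239640 + A(K))*(-361775 + (67362 - 14900)*(80732 - 44347)) = (-239640 + (-13 - 210))*(-361775 + (67362 - 14900)*(80732 - 44347)) = (-239640 - 223)*(-361775 + 52462*36385) = -239863*(-361775 + 1908829870) = -239863*1908468095 = -457770882670985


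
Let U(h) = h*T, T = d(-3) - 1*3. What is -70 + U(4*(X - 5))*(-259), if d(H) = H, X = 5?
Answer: -70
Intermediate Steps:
T = -6 (T = -3 - 1*3 = -3 - 3 = -6)
U(h) = -6*h (U(h) = h*(-6) = -6*h)
-70 + U(4*(X - 5))*(-259) = -70 - 24*(5 - 5)*(-259) = -70 - 24*0*(-259) = -70 - 6*0*(-259) = -70 + 0*(-259) = -70 + 0 = -70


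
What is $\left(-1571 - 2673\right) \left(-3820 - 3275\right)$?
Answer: $30111180$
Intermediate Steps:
$\left(-1571 - 2673\right) \left(-3820 - 3275\right) = \left(-4244\right) \left(-7095\right) = 30111180$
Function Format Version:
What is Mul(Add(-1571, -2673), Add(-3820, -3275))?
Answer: 30111180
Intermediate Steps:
Mul(Add(-1571, -2673), Add(-3820, -3275)) = Mul(-4244, -7095) = 30111180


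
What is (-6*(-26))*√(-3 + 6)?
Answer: 156*√3 ≈ 270.20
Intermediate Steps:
(-6*(-26))*√(-3 + 6) = 156*√3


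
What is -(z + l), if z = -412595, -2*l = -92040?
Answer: 366575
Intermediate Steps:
l = 46020 (l = -½*(-92040) = 46020)
-(z + l) = -(-412595 + 46020) = -1*(-366575) = 366575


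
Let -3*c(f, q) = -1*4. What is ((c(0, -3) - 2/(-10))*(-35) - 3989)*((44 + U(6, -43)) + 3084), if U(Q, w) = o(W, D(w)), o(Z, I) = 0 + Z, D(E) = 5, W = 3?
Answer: -37972768/3 ≈ -1.2658e+7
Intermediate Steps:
c(f, q) = 4/3 (c(f, q) = -(-1)*4/3 = -⅓*(-4) = 4/3)
o(Z, I) = Z
U(Q, w) = 3
((c(0, -3) - 2/(-10))*(-35) - 3989)*((44 + U(6, -43)) + 3084) = ((4/3 - 2/(-10))*(-35) - 3989)*((44 + 3) + 3084) = ((4/3 - 2*(-⅒))*(-35) - 3989)*(47 + 3084) = ((4/3 + ⅕)*(-35) - 3989)*3131 = ((23/15)*(-35) - 3989)*3131 = (-161/3 - 3989)*3131 = -12128/3*3131 = -37972768/3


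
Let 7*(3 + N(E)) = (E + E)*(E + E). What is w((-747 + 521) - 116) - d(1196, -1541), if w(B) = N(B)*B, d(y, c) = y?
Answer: -160007942/7 ≈ -2.2858e+7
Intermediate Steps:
N(E) = -3 + 4*E²/7 (N(E) = -3 + ((E + E)*(E + E))/7 = -3 + ((2*E)*(2*E))/7 = -3 + (4*E²)/7 = -3 + 4*E²/7)
w(B) = B*(-3 + 4*B²/7) (w(B) = (-3 + 4*B²/7)*B = B*(-3 + 4*B²/7))
w((-747 + 521) - 116) - d(1196, -1541) = ((-747 + 521) - 116)*(-21 + 4*((-747 + 521) - 116)²)/7 - 1*1196 = (-226 - 116)*(-21 + 4*(-226 - 116)²)/7 - 1196 = (⅐)*(-342)*(-21 + 4*(-342)²) - 1196 = (⅐)*(-342)*(-21 + 4*116964) - 1196 = (⅐)*(-342)*(-21 + 467856) - 1196 = (⅐)*(-342)*467835 - 1196 = -159999570/7 - 1196 = -160007942/7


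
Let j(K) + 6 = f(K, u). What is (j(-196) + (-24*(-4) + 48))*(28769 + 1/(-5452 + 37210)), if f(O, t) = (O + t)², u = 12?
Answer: 15529239413291/15879 ≈ 9.7797e+8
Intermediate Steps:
j(K) = -6 + (12 + K)² (j(K) = -6 + (K + 12)² = -6 + (12 + K)²)
(j(-196) + (-24*(-4) + 48))*(28769 + 1/(-5452 + 37210)) = ((-6 + (12 - 196)²) + (-24*(-4) + 48))*(28769 + 1/(-5452 + 37210)) = ((-6 + (-184)²) + (96 + 48))*(28769 + 1/31758) = ((-6 + 33856) + 144)*(28769 + 1/31758) = (33850 + 144)*(913645903/31758) = 33994*(913645903/31758) = 15529239413291/15879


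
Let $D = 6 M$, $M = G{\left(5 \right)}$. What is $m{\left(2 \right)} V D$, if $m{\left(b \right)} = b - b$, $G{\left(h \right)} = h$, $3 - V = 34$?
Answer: $0$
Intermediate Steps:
$V = -31$ ($V = 3 - 34 = -31$)
$M = 5$
$D = 30$ ($D = 6 \cdot 5 = 30$)
$m{\left(b \right)} = 0$
$m{\left(2 \right)} V D = 0 \left(-31\right) 30 = 0 \cdot 30 = 0$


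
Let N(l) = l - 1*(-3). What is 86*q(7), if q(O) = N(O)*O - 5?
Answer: 5590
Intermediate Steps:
N(l) = 3 + l (N(l) = l + 3 = 3 + l)
q(O) = -5 + O*(3 + O) (q(O) = (3 + O)*O - 5 = O*(3 + O) - 5 = -5 + O*(3 + O))
86*q(7) = 86*(-5 + 7*(3 + 7)) = 86*(-5 + 7*10) = 86*(-5 + 70) = 86*65 = 5590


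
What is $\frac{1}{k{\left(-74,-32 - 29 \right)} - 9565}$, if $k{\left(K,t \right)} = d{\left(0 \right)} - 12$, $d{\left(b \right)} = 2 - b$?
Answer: $- \frac{1}{9575} \approx -0.00010444$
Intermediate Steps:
$k{\left(K,t \right)} = -10$ ($k{\left(K,t \right)} = \left(2 - 0\right) - 12 = \left(2 + 0\right) - 12 = 2 - 12 = -10$)
$\frac{1}{k{\left(-74,-32 - 29 \right)} - 9565} = \frac{1}{-10 - 9565} = \frac{1}{-9575} = - \frac{1}{9575}$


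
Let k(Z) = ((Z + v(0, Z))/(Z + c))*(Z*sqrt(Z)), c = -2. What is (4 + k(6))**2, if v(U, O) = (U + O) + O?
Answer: 4390 + 216*sqrt(6) ≈ 4919.1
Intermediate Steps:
v(U, O) = U + 2*O (v(U, O) = (O + U) + O = U + 2*O)
k(Z) = 3*Z**(5/2)/(-2 + Z) (k(Z) = ((Z + (0 + 2*Z))/(Z - 2))*(Z*sqrt(Z)) = ((Z + 2*Z)/(-2 + Z))*Z**(3/2) = ((3*Z)/(-2 + Z))*Z**(3/2) = (3*Z/(-2 + Z))*Z**(3/2) = 3*Z**(5/2)/(-2 + Z))
(4 + k(6))**2 = (4 + 3*6**(5/2)/(-2 + 6))**2 = (4 + 3*(36*sqrt(6))/4)**2 = (4 + 3*(36*sqrt(6))*(1/4))**2 = (4 + 27*sqrt(6))**2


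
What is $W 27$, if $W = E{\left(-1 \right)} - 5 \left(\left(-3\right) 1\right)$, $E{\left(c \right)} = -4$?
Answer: $297$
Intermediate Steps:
$W = 11$ ($W = -4 - 5 \left(\left(-3\right) 1\right) = -4 - -15 = -4 + 15 = 11$)
$W 27 = 11 \cdot 27 = 297$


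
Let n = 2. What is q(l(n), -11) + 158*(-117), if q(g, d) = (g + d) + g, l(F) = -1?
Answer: -18499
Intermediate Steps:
q(g, d) = d + 2*g (q(g, d) = (d + g) + g = d + 2*g)
q(l(n), -11) + 158*(-117) = (-11 + 2*(-1)) + 158*(-117) = (-11 - 2) - 18486 = -13 - 18486 = -18499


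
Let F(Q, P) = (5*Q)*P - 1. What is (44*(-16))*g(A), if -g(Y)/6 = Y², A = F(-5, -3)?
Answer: 23130624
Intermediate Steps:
F(Q, P) = -1 + 5*P*Q (F(Q, P) = 5*P*Q - 1 = -1 + 5*P*Q)
A = 74 (A = -1 + 5*(-3)*(-5) = -1 + 75 = 74)
g(Y) = -6*Y²
(44*(-16))*g(A) = (44*(-16))*(-6*74²) = -(-4224)*5476 = -704*(-32856) = 23130624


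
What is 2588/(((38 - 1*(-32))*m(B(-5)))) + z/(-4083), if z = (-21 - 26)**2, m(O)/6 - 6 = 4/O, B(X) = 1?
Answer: 107417/1429050 ≈ 0.075167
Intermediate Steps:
m(O) = 36 + 24/O (m(O) = 36 + 6*(4/O) = 36 + 24/O)
z = 2209 (z = (-47)**2 = 2209)
2588/(((38 - 1*(-32))*m(B(-5)))) + z/(-4083) = 2588/(((38 - 1*(-32))*(36 + 24/1))) + 2209/(-4083) = 2588/(((38 + 32)*(36 + 24*1))) + 2209*(-1/4083) = 2588/((70*(36 + 24))) - 2209/4083 = 2588/((70*60)) - 2209/4083 = 2588/4200 - 2209/4083 = 2588*(1/4200) - 2209/4083 = 647/1050 - 2209/4083 = 107417/1429050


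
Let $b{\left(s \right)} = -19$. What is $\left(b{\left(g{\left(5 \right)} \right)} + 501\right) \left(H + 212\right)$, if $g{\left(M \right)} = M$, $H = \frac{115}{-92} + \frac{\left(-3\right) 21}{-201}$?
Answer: $\frac{13632165}{134} \approx 1.0173 \cdot 10^{5}$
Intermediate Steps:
$H = - \frac{251}{268}$ ($H = 115 \left(- \frac{1}{92}\right) - - \frac{21}{67} = - \frac{5}{4} + \frac{21}{67} = - \frac{251}{268} \approx -0.93657$)
$\left(b{\left(g{\left(5 \right)} \right)} + 501\right) \left(H + 212\right) = \left(-19 + 501\right) \left(- \frac{251}{268} + 212\right) = 482 \cdot \frac{56565}{268} = \frac{13632165}{134}$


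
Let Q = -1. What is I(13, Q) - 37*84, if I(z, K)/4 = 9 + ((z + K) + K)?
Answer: -3028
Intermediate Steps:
I(z, K) = 36 + 4*z + 8*K (I(z, K) = 4*(9 + ((z + K) + K)) = 4*(9 + ((K + z) + K)) = 4*(9 + (z + 2*K)) = 4*(9 + z + 2*K) = 36 + 4*z + 8*K)
I(13, Q) - 37*84 = (36 + 4*13 + 8*(-1)) - 37*84 = (36 + 52 - 8) - 3108 = 80 - 3108 = -3028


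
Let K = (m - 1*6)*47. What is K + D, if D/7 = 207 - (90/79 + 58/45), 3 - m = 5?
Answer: 3754091/3555 ≈ 1056.0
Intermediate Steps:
m = -2 (m = 3 - 1*5 = 3 - 5 = -2)
D = 5090771/3555 (D = 7*(207 - (90/79 + 58/45)) = 7*(207 - 1*8632/3555) = 7*(207 - 8632/3555) = 7*(727253/3555) = 5090771/3555 ≈ 1432.0)
K = -376 (K = (-2 - 1*6)*47 = (-2 - 6)*47 = -8*47 = -376)
K + D = -376 + 5090771/3555 = 3754091/3555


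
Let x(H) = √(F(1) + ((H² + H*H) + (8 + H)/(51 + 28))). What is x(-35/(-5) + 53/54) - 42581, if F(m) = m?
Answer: -42581 + √585137279/2133 ≈ -42570.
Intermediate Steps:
x(H) = √(87/79 + 2*H² + H/79) (x(H) = √(1 + ((H² + H*H) + (8 + H)/(51 + 28))) = √(1 + ((H² + H²) + (8 + H)/79)) = √(1 + (2*H² + (8 + H)*(1/79))) = √(1 + (2*H² + (8/79 + H/79))) = √(1 + (8/79 + 2*H² + H/79)) = √(87/79 + 2*H² + H/79))
x(-35/(-5) + 53/54) - 42581 = √(6873 + 79*(-35/(-5) + 53/54) + 12482*(-35/(-5) + 53/54)²)/79 - 42581 = √(6873 + 79*(-35*(-⅕) + 53*(1/54)) + 12482*(-35*(-⅕) + 53*(1/54))²)/79 - 42581 = √(6873 + 79*(7 + 53/54) + 12482*(7 + 53/54)²)/79 - 42581 = √(6873 + 79*(431/54) + 12482*(431/54)²)/79 - 42581 = √(6873 + 34049/54 + 12482*(185761/2916))/79 - 42581 = √(6873 + 34049/54 + 1159334401/1458)/79 - 42581 = √(585137279/729)/79 - 42581 = (√585137279/27)/79 - 42581 = √585137279/2133 - 42581 = -42581 + √585137279/2133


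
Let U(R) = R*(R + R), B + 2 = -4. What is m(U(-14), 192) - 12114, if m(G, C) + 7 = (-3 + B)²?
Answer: -12040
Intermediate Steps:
B = -6 (B = -2 - 4 = -6)
U(R) = 2*R² (U(R) = R*(2*R) = 2*R²)
m(G, C) = 74 (m(G, C) = -7 + (-3 - 6)² = -7 + (-9)² = -7 + 81 = 74)
m(U(-14), 192) - 12114 = 74 - 12114 = -12040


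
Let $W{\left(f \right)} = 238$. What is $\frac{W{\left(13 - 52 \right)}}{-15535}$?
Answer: $- \frac{238}{15535} \approx -0.01532$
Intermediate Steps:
$\frac{W{\left(13 - 52 \right)}}{-15535} = \frac{238}{-15535} = 238 \left(- \frac{1}{15535}\right) = - \frac{238}{15535}$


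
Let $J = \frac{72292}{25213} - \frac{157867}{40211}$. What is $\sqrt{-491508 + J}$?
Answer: $\frac{i \sqrt{505208119049770649467129}}{1013839943} \approx 701.08 i$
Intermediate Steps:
$J = - \frac{1073367059}{1013839943}$ ($J = 72292 \cdot \frac{1}{25213} - \frac{157867}{40211} = \frac{72292}{25213} - \frac{157867}{40211} = - \frac{1073367059}{1013839943} \approx -1.0587$)
$\sqrt{-491508 + J} = \sqrt{-491508 - \frac{1073367059}{1013839943}} = \sqrt{- \frac{498311516071103}{1013839943}} = \frac{i \sqrt{505208119049770649467129}}{1013839943}$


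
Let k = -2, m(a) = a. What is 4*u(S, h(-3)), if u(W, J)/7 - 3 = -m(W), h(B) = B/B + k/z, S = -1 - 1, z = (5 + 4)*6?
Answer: 140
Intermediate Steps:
z = 54 (z = 9*6 = 54)
S = -2
h(B) = 26/27 (h(B) = B/B - 2/54 = 1 - 2*1/54 = 1 - 1/27 = 26/27)
u(W, J) = 21 - 7*W (u(W, J) = 21 + 7*(-W) = 21 - 7*W)
4*u(S, h(-3)) = 4*(21 - 7*(-2)) = 4*(21 + 14) = 4*35 = 140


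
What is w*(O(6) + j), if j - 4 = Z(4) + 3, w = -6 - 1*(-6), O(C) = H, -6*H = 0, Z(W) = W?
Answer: 0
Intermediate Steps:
H = 0 (H = -⅙*0 = 0)
O(C) = 0
w = 0 (w = -6 + 6 = 0)
j = 11 (j = 4 + (4 + 3) = 4 + 7 = 11)
w*(O(6) + j) = 0*(0 + 11) = 0*11 = 0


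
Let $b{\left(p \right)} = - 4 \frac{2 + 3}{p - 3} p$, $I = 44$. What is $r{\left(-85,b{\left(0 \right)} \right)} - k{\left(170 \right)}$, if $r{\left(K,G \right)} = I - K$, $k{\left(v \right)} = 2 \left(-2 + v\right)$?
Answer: $-207$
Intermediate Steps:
$k{\left(v \right)} = -4 + 2 v$
$b{\left(p \right)} = - \frac{20 p}{-3 + p}$ ($b{\left(p \right)} = - 4 \frac{5}{-3 + p} p = - \frac{20}{-3 + p} p = - \frac{20 p}{-3 + p}$)
$r{\left(K,G \right)} = 44 - K$
$r{\left(-85,b{\left(0 \right)} \right)} - k{\left(170 \right)} = \left(44 - -85\right) - \left(-4 + 2 \cdot 170\right) = \left(44 + 85\right) - \left(-4 + 340\right) = 129 - 336 = -207$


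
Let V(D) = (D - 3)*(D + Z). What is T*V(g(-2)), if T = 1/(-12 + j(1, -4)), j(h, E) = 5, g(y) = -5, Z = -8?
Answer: -104/7 ≈ -14.857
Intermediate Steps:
V(D) = (-8 + D)*(-3 + D) (V(D) = (D - 3)*(D - 8) = (-3 + D)*(-8 + D) = (-8 + D)*(-3 + D))
T = -1/7 (T = 1/(-12 + 5) = 1/(-7) = -1/7 ≈ -0.14286)
T*V(g(-2)) = -(24 + (-5)**2 - 11*(-5))/7 = -(24 + 25 + 55)/7 = -1/7*104 = -104/7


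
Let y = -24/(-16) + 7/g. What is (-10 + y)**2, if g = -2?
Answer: 144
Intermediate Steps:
y = -2 (y = -24/(-16) + 7/(-2) = -24*(-1/16) + 7*(-1/2) = 3/2 - 7/2 = -2)
(-10 + y)**2 = (-10 - 2)**2 = (-12)**2 = 144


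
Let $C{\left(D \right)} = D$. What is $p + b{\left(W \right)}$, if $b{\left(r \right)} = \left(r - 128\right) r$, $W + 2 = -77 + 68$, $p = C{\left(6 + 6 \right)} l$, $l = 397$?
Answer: $6293$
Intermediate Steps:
$p = 4764$ ($p = \left(6 + 6\right) 397 = 12 \cdot 397 = 4764$)
$W = -11$ ($W = -2 + \left(-77 + 68\right) = -2 - 9 = -11$)
$b{\left(r \right)} = r \left(-128 + r\right)$ ($b{\left(r \right)} = \left(-128 + r\right) r = r \left(-128 + r\right)$)
$p + b{\left(W \right)} = 4764 - 11 \left(-128 - 11\right) = 4764 - -1529 = 4764 + 1529 = 6293$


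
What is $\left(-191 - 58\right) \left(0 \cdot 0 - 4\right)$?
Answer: $996$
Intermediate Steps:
$\left(-191 - 58\right) \left(0 \cdot 0 - 4\right) = \left(-191 - 58\right) \left(0 - 4\right) = \left(-249\right) \left(-4\right) = 996$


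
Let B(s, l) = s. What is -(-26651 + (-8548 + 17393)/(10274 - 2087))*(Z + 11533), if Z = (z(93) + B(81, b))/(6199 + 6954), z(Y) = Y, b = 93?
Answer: 33096975182386916/107683611 ≈ 3.0735e+8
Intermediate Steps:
Z = 174/13153 (Z = (93 + 81)/(6199 + 6954) = 174/13153 ≈ 0.013229)
-(-26651 + (-8548 + 17393)/(10274 - 2087))*(Z + 11533) = -(-26651 + (-8548 + 17393)/(10274 - 2087))*(174/13153 + 11533) = -(-26651 + 8845/8187)*151693723/13153 = -(-218182892)*151693723/(8187*13153) = -1*(-33096975182386916/107683611) = 33096975182386916/107683611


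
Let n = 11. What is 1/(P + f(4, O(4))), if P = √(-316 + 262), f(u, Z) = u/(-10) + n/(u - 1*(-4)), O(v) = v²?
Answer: 520/29307 - 1600*I*√6/29307 ≈ 0.017743 - 0.13373*I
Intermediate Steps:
f(u, Z) = 11/(4 + u) - u/10 (f(u, Z) = u/(-10) + 11/(u - 1*(-4)) = u*(-⅒) + 11/(u + 4) = -u/10 + 11/(4 + u) = 11/(4 + u) - u/10)
P = 3*I*√6 (P = √(-54) = 3*I*√6 ≈ 7.3485*I)
1/(P + f(4, O(4))) = 1/(3*I*√6 + (110 - 1*4² - 4*4)/(10*(4 + 4))) = 1/(3*I*√6 + (⅒)*(110 - 1*16 - 16)/8) = 1/(3*I*√6 + (⅒)*(⅛)*(110 - 16 - 16)) = 1/(3*I*√6 + (⅒)*(⅛)*78) = 1/(3*I*√6 + 39/40) = 1/(39/40 + 3*I*√6)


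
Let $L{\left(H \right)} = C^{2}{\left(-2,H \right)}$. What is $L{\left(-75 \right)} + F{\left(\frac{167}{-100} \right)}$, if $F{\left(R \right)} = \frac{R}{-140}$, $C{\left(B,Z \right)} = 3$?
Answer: $\frac{126167}{14000} \approx 9.0119$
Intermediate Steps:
$F{\left(R \right)} = - \frac{R}{140}$ ($F{\left(R \right)} = R \left(- \frac{1}{140}\right) = - \frac{R}{140}$)
$L{\left(H \right)} = 9$ ($L{\left(H \right)} = 3^{2} = 9$)
$L{\left(-75 \right)} + F{\left(\frac{167}{-100} \right)} = 9 - \frac{167 \frac{1}{-100}}{140} = 9 - \frac{167 \left(- \frac{1}{100}\right)}{140} = 9 - - \frac{167}{14000} = 9 + \frac{167}{14000} = \frac{126167}{14000}$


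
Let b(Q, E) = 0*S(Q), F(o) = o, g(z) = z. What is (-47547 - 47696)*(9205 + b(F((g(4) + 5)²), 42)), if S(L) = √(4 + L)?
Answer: -876711815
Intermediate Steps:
b(Q, E) = 0 (b(Q, E) = 0*√(4 + Q) = 0)
(-47547 - 47696)*(9205 + b(F((g(4) + 5)²), 42)) = (-47547 - 47696)*(9205 + 0) = -95243*9205 = -876711815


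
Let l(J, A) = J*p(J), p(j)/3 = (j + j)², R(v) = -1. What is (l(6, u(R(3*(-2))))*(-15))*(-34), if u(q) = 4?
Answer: 1321920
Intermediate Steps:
p(j) = 12*j² (p(j) = 3*(j + j)² = 3*(2*j)² = 3*(4*j²) = 12*j²)
l(J, A) = 12*J³ (l(J, A) = J*(12*J²) = 12*J³)
(l(6, u(R(3*(-2))))*(-15))*(-34) = ((12*6³)*(-15))*(-34) = ((12*216)*(-15))*(-34) = (2592*(-15))*(-34) = -38880*(-34) = 1321920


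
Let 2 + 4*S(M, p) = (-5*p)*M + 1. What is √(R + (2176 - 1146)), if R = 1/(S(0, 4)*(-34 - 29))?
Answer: √454258/21 ≈ 32.095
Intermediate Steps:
S(M, p) = -¼ - 5*M*p/4 (S(M, p) = -½ + ((-5*p)*M + 1)/4 = -½ + (-5*M*p + 1)/4 = -½ + (1 - 5*M*p)/4 = -½ + (¼ - 5*M*p/4) = -¼ - 5*M*p/4)
R = 4/63 (R = 1/((-¼ - 5/4*0*4)*(-34 - 29)) = 1/((-¼ + 0)*(-63)) = 1/(-¼*(-63)) = 1/(63/4) = 4/63 ≈ 0.063492)
√(R + (2176 - 1146)) = √(4/63 + (2176 - 1146)) = √(4/63 + 1030) = √(64894/63) = √454258/21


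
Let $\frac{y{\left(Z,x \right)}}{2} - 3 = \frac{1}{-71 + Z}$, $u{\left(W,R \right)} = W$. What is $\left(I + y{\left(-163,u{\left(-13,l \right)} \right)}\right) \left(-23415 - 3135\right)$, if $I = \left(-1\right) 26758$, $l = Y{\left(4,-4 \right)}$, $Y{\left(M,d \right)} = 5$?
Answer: $\frac{9233455750}{13} \approx 7.1027 \cdot 10^{8}$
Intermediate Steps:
$l = 5$
$I = -26758$
$y{\left(Z,x \right)} = 6 + \frac{2}{-71 + Z}$
$\left(I + y{\left(-163,u{\left(-13,l \right)} \right)}\right) \left(-23415 - 3135\right) = \left(-26758 + \frac{2 \left(-212 + 3 \left(-163\right)\right)}{-71 - 163}\right) \left(-23415 - 3135\right) = \left(-26758 + \frac{2 \left(-212 - 489\right)}{-234}\right) \left(-26550\right) = \left(-26758 + 2 \left(- \frac{1}{234}\right) \left(-701\right)\right) \left(-26550\right) = \left(-26758 + \frac{701}{117}\right) \left(-26550\right) = \left(- \frac{3129985}{117}\right) \left(-26550\right) = \frac{9233455750}{13}$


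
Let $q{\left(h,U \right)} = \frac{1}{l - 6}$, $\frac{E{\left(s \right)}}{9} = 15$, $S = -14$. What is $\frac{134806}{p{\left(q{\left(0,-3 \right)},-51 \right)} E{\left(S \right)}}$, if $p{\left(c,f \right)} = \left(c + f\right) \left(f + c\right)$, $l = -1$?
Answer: $\frac{3302747}{8651070} \approx 0.38177$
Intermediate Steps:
$E{\left(s \right)} = 135$ ($E{\left(s \right)} = 9 \cdot 15 = 135$)
$q{\left(h,U \right)} = - \frac{1}{7}$ ($q{\left(h,U \right)} = \frac{1}{-1 - 6} = \frac{1}{-7} = - \frac{1}{7}$)
$p{\left(c,f \right)} = \left(c + f\right)^{2}$ ($p{\left(c,f \right)} = \left(c + f\right) \left(c + f\right) = \left(c + f\right)^{2}$)
$\frac{134806}{p{\left(q{\left(0,-3 \right)},-51 \right)} E{\left(S \right)}} = \frac{134806}{\left(- \frac{1}{7} - 51\right)^{2} \cdot 135} = \frac{134806}{\left(- \frac{358}{7}\right)^{2} \cdot 135} = \frac{134806}{\frac{128164}{49} \cdot 135} = \frac{134806}{\frac{17302140}{49}} = 134806 \cdot \frac{49}{17302140} = \frac{3302747}{8651070}$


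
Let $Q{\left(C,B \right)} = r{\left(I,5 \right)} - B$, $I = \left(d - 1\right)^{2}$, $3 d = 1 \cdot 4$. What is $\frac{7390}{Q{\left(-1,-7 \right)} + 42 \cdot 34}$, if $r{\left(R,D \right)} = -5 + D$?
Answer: $\frac{1478}{287} \approx 5.1498$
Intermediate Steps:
$d = \frac{4}{3}$ ($d = \frac{1 \cdot 4}{3} = \frac{1}{3} \cdot 4 = \frac{4}{3} \approx 1.3333$)
$I = \frac{1}{9}$ ($I = \left(\frac{4}{3} - 1\right)^{2} = \left(\frac{1}{3}\right)^{2} = \frac{1}{9} \approx 0.11111$)
$Q{\left(C,B \right)} = - B$ ($Q{\left(C,B \right)} = \left(-5 + 5\right) - B = 0 - B = - B$)
$\frac{7390}{Q{\left(-1,-7 \right)} + 42 \cdot 34} = \frac{7390}{\left(-1\right) \left(-7\right) + 42 \cdot 34} = \frac{7390}{7 + 1428} = \frac{7390}{1435} = 7390 \cdot \frac{1}{1435} = \frac{1478}{287}$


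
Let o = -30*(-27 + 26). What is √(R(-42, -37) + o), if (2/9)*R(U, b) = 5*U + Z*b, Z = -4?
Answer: I*√249 ≈ 15.78*I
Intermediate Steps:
o = 30 (o = -30*(-1) = 30)
R(U, b) = -18*b + 45*U/2 (R(U, b) = 9*(5*U - 4*b)/2 = 9*(-4*b + 5*U)/2 = -18*b + 45*U/2)
√(R(-42, -37) + o) = √((-18*(-37) + (45/2)*(-42)) + 30) = √((666 - 945) + 30) = √(-279 + 30) = √(-249) = I*√249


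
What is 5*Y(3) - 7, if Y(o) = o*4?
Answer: 53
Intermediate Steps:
Y(o) = 4*o
5*Y(3) - 7 = 5*(4*3) - 7 = 5*12 - 7 = 60 - 7 = 53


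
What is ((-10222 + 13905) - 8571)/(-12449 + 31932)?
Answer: -4888/19483 ≈ -0.25089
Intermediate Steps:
((-10222 + 13905) - 8571)/(-12449 + 31932) = (3683 - 8571)/19483 = -4888*1/19483 = -4888/19483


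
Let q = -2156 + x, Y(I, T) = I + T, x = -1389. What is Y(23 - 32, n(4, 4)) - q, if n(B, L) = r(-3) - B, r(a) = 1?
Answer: 3533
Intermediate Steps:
n(B, L) = 1 - B
q = -3545 (q = -2156 - 1389 = -3545)
Y(23 - 32, n(4, 4)) - q = ((23 - 32) + (1 - 1*4)) - 1*(-3545) = (-9 + (1 - 4)) + 3545 = (-9 - 3) + 3545 = -12 + 3545 = 3533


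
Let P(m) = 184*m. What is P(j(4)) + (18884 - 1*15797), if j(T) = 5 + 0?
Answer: 4007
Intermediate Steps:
j(T) = 5
P(j(4)) + (18884 - 1*15797) = 184*5 + (18884 - 1*15797) = 920 + (18884 - 15797) = 920 + 3087 = 4007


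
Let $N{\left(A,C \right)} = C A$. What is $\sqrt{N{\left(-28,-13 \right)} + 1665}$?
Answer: $\sqrt{2029} \approx 45.044$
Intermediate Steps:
$N{\left(A,C \right)} = A C$
$\sqrt{N{\left(-28,-13 \right)} + 1665} = \sqrt{\left(-28\right) \left(-13\right) + 1665} = \sqrt{364 + 1665} = \sqrt{2029}$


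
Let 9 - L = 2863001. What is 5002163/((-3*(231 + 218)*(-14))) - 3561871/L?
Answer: 7194161207507/26995151568 ≈ 266.50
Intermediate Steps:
L = -2862992 (L = 9 - 1*2863001 = 9 - 2863001 = -2862992)
5002163/((-3*(231 + 218)*(-14))) - 3561871/L = 5002163/((-3*(231 + 218)*(-14))) - 3561871/(-2862992) = 5002163/((-3*449*(-14))) - 3561871*(-1/2862992) = 5002163/((-1347*(-14))) + 3561871/2862992 = 5002163/18858 + 3561871/2862992 = 7194161207507/26995151568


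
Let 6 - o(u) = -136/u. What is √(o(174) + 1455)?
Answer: 5*√442569/87 ≈ 38.233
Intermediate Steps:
o(u) = 6 + 136/u (o(u) = 6 - (-136)/u = 6 + 136/u)
√(o(174) + 1455) = √((6 + 136/174) + 1455) = √((6 + 136*(1/174)) + 1455) = √((6 + 68/87) + 1455) = √(590/87 + 1455) = √(127175/87) = 5*√442569/87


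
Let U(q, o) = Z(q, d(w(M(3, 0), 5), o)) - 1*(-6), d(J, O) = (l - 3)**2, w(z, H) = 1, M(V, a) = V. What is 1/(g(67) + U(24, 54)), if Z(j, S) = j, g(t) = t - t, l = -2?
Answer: 1/30 ≈ 0.033333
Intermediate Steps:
d(J, O) = 25 (d(J, O) = (-2 - 3)**2 = (-5)**2 = 25)
g(t) = 0
U(q, o) = 6 + q (U(q, o) = q - 1*(-6) = q + 6 = 6 + q)
1/(g(67) + U(24, 54)) = 1/(0 + (6 + 24)) = 1/(0 + 30) = 1/30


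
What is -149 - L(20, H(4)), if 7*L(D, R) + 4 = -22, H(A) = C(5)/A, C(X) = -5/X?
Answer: -1017/7 ≈ -145.29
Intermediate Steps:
H(A) = -1/A (H(A) = (-5/5)/A = (-5*⅕)/A = -1/A)
L(D, R) = -26/7 (L(D, R) = -4/7 + (⅐)*(-22) = -4/7 - 22/7 = -26/7)
-149 - L(20, H(4)) = -149 - 1*(-26/7) = -149 + 26/7 = -1017/7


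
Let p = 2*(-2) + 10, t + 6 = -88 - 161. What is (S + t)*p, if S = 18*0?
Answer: -1530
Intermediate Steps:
t = -255 (t = -6 + (-88 - 161) = -6 - 249 = -255)
S = 0
p = 6 (p = -4 + 10 = 6)
(S + t)*p = (0 - 255)*6 = -255*6 = -1530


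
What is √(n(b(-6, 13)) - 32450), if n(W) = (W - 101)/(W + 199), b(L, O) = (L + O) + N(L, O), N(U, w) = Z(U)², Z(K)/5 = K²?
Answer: I*√8624551059691/16303 ≈ 180.14*I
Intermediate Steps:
Z(K) = 5*K²
N(U, w) = 25*U⁴ (N(U, w) = (5*U²)² = 25*U⁴)
b(L, O) = L + O + 25*L⁴ (b(L, O) = (L + O) + 25*L⁴ = L + O + 25*L⁴)
n(W) = (-101 + W)/(199 + W)
√(n(b(-6, 13)) - 32450) = √((-101 + (-6 + 13 + 25*(-6)⁴))/(199 + (-6 + 13 + 25*(-6)⁴)) - 32450) = √((-101 + (-6 + 13 + 25*1296))/(199 + (-6 + 13 + 25*1296)) - 32450) = √((-101 + (-6 + 13 + 32400))/(199 + (-6 + 13 + 32400)) - 32450) = √((-101 + 32407)/(199 + 32407) - 32450) = √(32306/32606 - 32450) = √((1/32606)*32306 - 32450) = √(16153/16303 - 32450) = √(-529016197/16303) = I*√8624551059691/16303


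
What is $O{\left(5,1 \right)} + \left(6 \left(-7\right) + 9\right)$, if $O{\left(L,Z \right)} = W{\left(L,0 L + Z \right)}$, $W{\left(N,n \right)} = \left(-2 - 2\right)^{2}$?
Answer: $-17$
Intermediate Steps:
$W{\left(N,n \right)} = 16$ ($W{\left(N,n \right)} = \left(-4\right)^{2} = 16$)
$O{\left(L,Z \right)} = 16$
$O{\left(5,1 \right)} + \left(6 \left(-7\right) + 9\right) = 16 + \left(6 \left(-7\right) + 9\right) = 16 + \left(-42 + 9\right) = 16 - 33 = -17$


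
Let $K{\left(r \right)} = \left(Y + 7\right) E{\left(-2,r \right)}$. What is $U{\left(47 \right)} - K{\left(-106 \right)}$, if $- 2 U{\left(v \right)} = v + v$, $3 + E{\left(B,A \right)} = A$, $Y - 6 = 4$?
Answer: $1806$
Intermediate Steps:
$Y = 10$ ($Y = 6 + 4 = 10$)
$E{\left(B,A \right)} = -3 + A$
$K{\left(r \right)} = -51 + 17 r$ ($K{\left(r \right)} = \left(10 + 7\right) \left(-3 + r\right) = 17 \left(-3 + r\right) = -51 + 17 r$)
$U{\left(v \right)} = - v$ ($U{\left(v \right)} = - \frac{v + v}{2} = - \frac{2 v}{2} = - v$)
$U{\left(47 \right)} - K{\left(-106 \right)} = \left(-1\right) 47 - \left(-51 + 17 \left(-106\right)\right) = -47 - \left(-51 - 1802\right) = -47 - -1853 = -47 + 1853 = 1806$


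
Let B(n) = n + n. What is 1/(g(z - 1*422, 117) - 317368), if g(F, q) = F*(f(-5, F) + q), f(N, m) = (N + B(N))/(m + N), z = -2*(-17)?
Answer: -131/47524024 ≈ -2.7565e-6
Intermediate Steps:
z = 34
B(n) = 2*n
f(N, m) = 3*N/(N + m) (f(N, m) = (N + 2*N)/(m + N) = (3*N)/(N + m) = 3*N/(N + m))
g(F, q) = F*(q - 15/(-5 + F)) (g(F, q) = F*(3*(-5)/(-5 + F) + q) = F*(-15/(-5 + F) + q) = F*(q - 15/(-5 + F)))
1/(g(z - 1*422, 117) - 317368) = 1/((34 - 1*422)*(-15 + 117*(-5 + (34 - 1*422)))/(-5 + (34 - 1*422)) - 317368) = 1/((34 - 422)*(-15 + 117*(-5 + (34 - 422)))/(-5 + (34 - 422)) - 317368) = 1/(-388*(-15 + 117*(-5 - 388))/(-5 - 388) - 317368) = 1/(-388*(-15 + 117*(-393))/(-393) - 317368) = 1/(-388*(-1/393)*(-15 - 45981) - 317368) = 1/(-388*(-1/393)*(-45996) - 317368) = 1/(-5948816/131 - 317368) = 1/(-47524024/131) = -131/47524024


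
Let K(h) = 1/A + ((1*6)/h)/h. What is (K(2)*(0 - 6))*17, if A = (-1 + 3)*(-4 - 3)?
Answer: -1020/7 ≈ -145.71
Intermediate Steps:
A = -14 (A = 2*(-7) = -14)
K(h) = -1/14 + 6/h² (K(h) = 1/(-14) + ((1*6)/h)/h = 1*(-1/14) + (6/h)/h = -1/14 + 6/h²)
(K(2)*(0 - 6))*17 = ((-1/14 + 6/2²)*(0 - 6))*17 = ((-1/14 + 6*(¼))*(-6))*17 = ((-1/14 + 3/2)*(-6))*17 = ((10/7)*(-6))*17 = -60/7*17 = -1020/7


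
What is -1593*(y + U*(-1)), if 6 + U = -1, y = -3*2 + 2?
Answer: -4779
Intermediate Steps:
y = -4 (y = -6 + 2 = -4)
U = -7 (U = -6 - 1 = -7)
-1593*(y + U*(-1)) = -1593*(-4 - 7*(-1)) = -1593*(-4 + 7) = -1593*3 = -4779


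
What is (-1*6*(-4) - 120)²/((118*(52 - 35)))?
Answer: 4608/1003 ≈ 4.5942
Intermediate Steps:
(-1*6*(-4) - 120)²/((118*(52 - 35))) = (-6*(-4) - 120)²/((118*17)) = (24 - 120)²/2006 = (-96)²*(1/2006) = 9216*(1/2006) = 4608/1003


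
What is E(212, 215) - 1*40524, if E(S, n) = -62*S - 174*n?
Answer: -91078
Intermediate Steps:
E(S, n) = -174*n - 62*S
E(212, 215) - 1*40524 = (-174*215 - 62*212) - 1*40524 = (-37410 - 13144) - 40524 = -50554 - 40524 = -91078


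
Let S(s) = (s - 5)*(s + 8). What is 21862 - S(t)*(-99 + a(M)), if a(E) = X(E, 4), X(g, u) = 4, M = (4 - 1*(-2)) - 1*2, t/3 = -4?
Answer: 28322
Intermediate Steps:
t = -12 (t = 3*(-4) = -12)
M = 4 (M = (4 + 2) - 2 = 6 - 2 = 4)
S(s) = (-5 + s)*(8 + s)
a(E) = 4
21862 - S(t)*(-99 + a(M)) = 21862 - (-40 + (-12)² + 3*(-12))*(-99 + 4) = 21862 - (-40 + 144 - 36)*(-95) = 21862 - 68*(-95) = 21862 - 1*(-6460) = 21862 + 6460 = 28322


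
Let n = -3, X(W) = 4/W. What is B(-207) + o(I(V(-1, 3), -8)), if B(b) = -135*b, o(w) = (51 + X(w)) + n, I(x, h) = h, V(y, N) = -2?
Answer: 55985/2 ≈ 27993.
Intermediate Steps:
o(w) = 48 + 4/w (o(w) = (51 + 4/w) - 3 = 48 + 4/w)
B(-207) + o(I(V(-1, 3), -8)) = -135*(-207) + (48 + 4/(-8)) = 27945 + (48 + 4*(-⅛)) = 27945 + (48 - ½) = 27945 + 95/2 = 55985/2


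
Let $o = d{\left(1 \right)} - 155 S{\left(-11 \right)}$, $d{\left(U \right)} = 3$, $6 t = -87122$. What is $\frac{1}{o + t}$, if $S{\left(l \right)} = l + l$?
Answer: $- \frac{3}{33322} \approx -9.0031 \cdot 10^{-5}$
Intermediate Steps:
$t = - \frac{43561}{3}$ ($t = \frac{1}{6} \left(-87122\right) = - \frac{43561}{3} \approx -14520.0$)
$S{\left(l \right)} = 2 l$
$o = 3413$ ($o = 3 - 155 \cdot 2 \left(-11\right) = 3 - -3410 = 3 + 3410 = 3413$)
$\frac{1}{o + t} = \frac{1}{3413 - \frac{43561}{3}} = \frac{1}{- \frac{33322}{3}} = - \frac{3}{33322}$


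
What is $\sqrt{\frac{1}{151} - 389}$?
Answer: $\frac{i \sqrt{8869438}}{151} \approx 19.723 i$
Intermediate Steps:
$\sqrt{\frac{1}{151} - 389} = \sqrt{- \frac{58738}{151}} = \frac{i \sqrt{8869438}}{151}$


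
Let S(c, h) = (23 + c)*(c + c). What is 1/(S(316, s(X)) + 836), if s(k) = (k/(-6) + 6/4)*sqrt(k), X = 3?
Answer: 1/215084 ≈ 4.6493e-6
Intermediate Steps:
s(k) = sqrt(k)*(3/2 - k/6) (s(k) = (k*(-1/6) + 6*(1/4))*sqrt(k) = (-k/6 + 3/2)*sqrt(k) = (3/2 - k/6)*sqrt(k) = sqrt(k)*(3/2 - k/6))
S(c, h) = 2*c*(23 + c) (S(c, h) = (23 + c)*(2*c) = 2*c*(23 + c))
1/(S(316, s(X)) + 836) = 1/(2*316*(23 + 316) + 836) = 1/(2*316*339 + 836) = 1/(214248 + 836) = 1/215084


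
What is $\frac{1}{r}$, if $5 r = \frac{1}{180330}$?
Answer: $901650$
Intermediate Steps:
$r = \frac{1}{901650}$ ($r = \frac{1}{5 \cdot 180330} = \frac{1}{5} \cdot \frac{1}{180330} = \frac{1}{901650} \approx 1.1091 \cdot 10^{-6}$)
$\frac{1}{r} = \frac{1}{\frac{1}{901650}} = 901650$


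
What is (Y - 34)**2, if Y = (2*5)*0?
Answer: 1156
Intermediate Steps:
Y = 0 (Y = 10*0 = 0)
(Y - 34)**2 = (0 - 34)**2 = (-34)**2 = 1156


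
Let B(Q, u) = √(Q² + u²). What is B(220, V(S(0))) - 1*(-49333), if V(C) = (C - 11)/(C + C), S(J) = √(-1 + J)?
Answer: 49333 + √(193480 + 22*I)/2 ≈ 49553.0 + 0.012504*I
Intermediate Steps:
V(C) = (-11 + C)/(2*C) (V(C) = (-11 + C)/((2*C)) = (-11 + C)*(1/(2*C)) = (-11 + C)/(2*C))
B(220, V(S(0))) - 1*(-49333) = √(220² + ((-11 + √(-1 + 0))/(2*(√(-1 + 0))))²) - 1*(-49333) = √(48400 + ((-11 + √(-1))/(2*(√(-1))))²) + 49333 = √(48400 + ((-11 + I)/(2*I))²) + 49333 = √(48400 + ((-I)*(-11 + I)/2)²) + 49333 = √(48400 + (-I*(-11 + I)/2)²) + 49333 = √(48400 - (-11 + I)²/4) + 49333 = 49333 + √(48400 - (-11 + I)²/4)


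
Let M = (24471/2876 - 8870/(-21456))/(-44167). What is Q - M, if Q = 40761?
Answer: 478842170641399/11747556936 ≈ 40761.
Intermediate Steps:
M = -2373103/11747556936 (M = (24471*(1/2876) - 8870*(-1/21456))*(-1/44167) = (24471/2876 + 4435/10728)*(-1/44167) = (68819987/7713432)*(-1/44167) = -2373103/11747556936 ≈ -0.00020201)
Q - M = 40761 - 1*(-2373103/11747556936) = 40761 + 2373103/11747556936 = 478842170641399/11747556936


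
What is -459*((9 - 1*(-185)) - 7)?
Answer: -85833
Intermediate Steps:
-459*((9 - 1*(-185)) - 7) = -459*((9 + 185) - 7) = -459*(194 - 7) = -459*187 = -85833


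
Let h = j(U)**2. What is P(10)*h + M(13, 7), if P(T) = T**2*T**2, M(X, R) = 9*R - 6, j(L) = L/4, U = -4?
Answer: 10057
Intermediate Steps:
j(L) = L/4 (j(L) = L*(1/4) = L/4)
M(X, R) = -6 + 9*R
h = 1 (h = ((1/4)*(-4))**2 = (-1)**2 = 1)
P(T) = T**4
P(10)*h + M(13, 7) = 10**4*1 + (-6 + 9*7) = 10000*1 + (-6 + 63) = 10000 + 57 = 10057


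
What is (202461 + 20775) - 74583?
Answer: 148653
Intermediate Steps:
(202461 + 20775) - 74583 = 223236 - 74583 = 148653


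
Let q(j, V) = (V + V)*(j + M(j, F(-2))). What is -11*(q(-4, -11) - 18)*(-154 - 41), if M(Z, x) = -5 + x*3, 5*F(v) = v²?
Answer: 272844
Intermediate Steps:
F(v) = v²/5
M(Z, x) = -5 + 3*x
q(j, V) = 2*V*(-13/5 + j) (q(j, V) = (V + V)*(j + (-5 + 3*((⅕)*(-2)²))) = (2*V)*(j + (-5 + 3*((⅕)*4))) = (2*V)*(j + (-5 + 3*(⅘))) = (2*V)*(j + (-5 + 12/5)) = (2*V)*(j - 13/5) = (2*V)*(-13/5 + j) = 2*V*(-13/5 + j))
-11*(q(-4, -11) - 18)*(-154 - 41) = -11*((⅖)*(-11)*(-13 + 5*(-4)) - 18)*(-154 - 41) = -11*((⅖)*(-11)*(-13 - 20) - 18)*(-195) = -11*((⅖)*(-11)*(-33) - 18)*(-195) = -11*(726/5 - 18)*(-195) = -6996*(-195)/5 = -11*(-24804) = 272844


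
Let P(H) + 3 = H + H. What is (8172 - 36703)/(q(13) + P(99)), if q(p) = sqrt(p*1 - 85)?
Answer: -1854515/12699 + 57062*I*sqrt(2)/12699 ≈ -146.04 + 6.3547*I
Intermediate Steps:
P(H) = -3 + 2*H (P(H) = -3 + (H + H) = -3 + 2*H)
q(p) = sqrt(-85 + p) (q(p) = sqrt(p - 85) = sqrt(-85 + p))
(8172 - 36703)/(q(13) + P(99)) = (8172 - 36703)/(sqrt(-85 + 13) + (-3 + 2*99)) = -28531/(sqrt(-72) + (-3 + 198)) = -28531/(6*I*sqrt(2) + 195) = -28531/(195 + 6*I*sqrt(2))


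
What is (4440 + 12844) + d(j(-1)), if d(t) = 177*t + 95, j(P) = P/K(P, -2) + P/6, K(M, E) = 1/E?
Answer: 35407/2 ≈ 17704.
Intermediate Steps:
j(P) = -11*P/6 (j(P) = P/(1/(-2)) + P/6 = P/(-½) + P*(⅙) = P*(-2) + P/6 = -2*P + P/6 = -11*P/6)
d(t) = 95 + 177*t
(4440 + 12844) + d(j(-1)) = (4440 + 12844) + (95 + 177*(-11/6*(-1))) = 17284 + (95 + 177*(11/6)) = 17284 + (95 + 649/2) = 17284 + 839/2 = 35407/2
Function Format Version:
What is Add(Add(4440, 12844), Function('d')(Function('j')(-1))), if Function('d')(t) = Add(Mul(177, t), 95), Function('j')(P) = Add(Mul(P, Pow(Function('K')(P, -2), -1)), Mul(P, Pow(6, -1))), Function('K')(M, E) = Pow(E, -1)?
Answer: Rational(35407, 2) ≈ 17704.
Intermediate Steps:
Function('j')(P) = Mul(Rational(-11, 6), P) (Function('j')(P) = Add(Mul(P, Pow(Pow(-2, -1), -1)), Mul(P, Pow(6, -1))) = Add(Mul(P, Pow(Rational(-1, 2), -1)), Mul(P, Rational(1, 6))) = Add(Mul(P, -2), Mul(Rational(1, 6), P)) = Add(Mul(-2, P), Mul(Rational(1, 6), P)) = Mul(Rational(-11, 6), P))
Function('d')(t) = Add(95, Mul(177, t))
Add(Add(4440, 12844), Function('d')(Function('j')(-1))) = Add(Add(4440, 12844), Add(95, Mul(177, Mul(Rational(-11, 6), -1)))) = Add(17284, Add(95, Mul(177, Rational(11, 6)))) = Add(17284, Add(95, Rational(649, 2))) = Add(17284, Rational(839, 2)) = Rational(35407, 2)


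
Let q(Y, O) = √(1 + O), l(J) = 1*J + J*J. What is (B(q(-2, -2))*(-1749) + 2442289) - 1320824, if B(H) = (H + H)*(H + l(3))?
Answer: 1124963 - 41976*I ≈ 1.125e+6 - 41976.0*I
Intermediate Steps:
l(J) = J + J²
B(H) = 2*H*(12 + H) (B(H) = (H + H)*(H + 3*(1 + 3)) = (2*H)*(H + 3*4) = (2*H)*(H + 12) = (2*H)*(12 + H) = 2*H*(12 + H))
(B(q(-2, -2))*(-1749) + 2442289) - 1320824 = ((2*√(1 - 2)*(12 + √(1 - 2)))*(-1749) + 2442289) - 1320824 = ((2*√(-1)*(12 + √(-1)))*(-1749) + 2442289) - 1320824 = ((2*I*(12 + I))*(-1749) + 2442289) - 1320824 = (-3498*I*(12 + I) + 2442289) - 1320824 = (2442289 - 3498*I*(12 + I)) - 1320824 = 1121465 - 3498*I*(12 + I)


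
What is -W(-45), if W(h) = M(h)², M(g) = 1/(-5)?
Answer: -1/25 ≈ -0.040000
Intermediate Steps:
M(g) = -⅕
W(h) = 1/25 (W(h) = (-⅕)² = 1/25)
-W(-45) = -1*1/25 = -1/25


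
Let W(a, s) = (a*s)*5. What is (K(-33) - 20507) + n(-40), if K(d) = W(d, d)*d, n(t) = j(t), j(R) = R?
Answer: -200232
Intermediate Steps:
W(a, s) = 5*a*s
n(t) = t
K(d) = 5*d³ (K(d) = (5*d*d)*d = (5*d²)*d = 5*d³)
(K(-33) - 20507) + n(-40) = (5*(-33)³ - 20507) - 40 = (5*(-35937) - 20507) - 40 = (-179685 - 20507) - 40 = -200192 - 40 = -200232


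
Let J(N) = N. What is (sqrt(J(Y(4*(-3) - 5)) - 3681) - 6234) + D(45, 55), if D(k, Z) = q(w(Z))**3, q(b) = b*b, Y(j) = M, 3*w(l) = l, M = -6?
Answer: 27676096039/729 + I*sqrt(3687) ≈ 3.7964e+7 + 60.721*I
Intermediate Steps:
w(l) = l/3
Y(j) = -6
q(b) = b**2
D(k, Z) = Z**6/729 (D(k, Z) = ((Z/3)**2)**3 = (Z**2/9)**3 = Z**6/729)
(sqrt(J(Y(4*(-3) - 5)) - 3681) - 6234) + D(45, 55) = (sqrt(-6 - 3681) - 6234) + (1/729)*55**6 = (sqrt(-3687) - 6234) + (1/729)*27680640625 = (I*sqrt(3687) - 6234) + 27680640625/729 = (-6234 + I*sqrt(3687)) + 27680640625/729 = 27676096039/729 + I*sqrt(3687)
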